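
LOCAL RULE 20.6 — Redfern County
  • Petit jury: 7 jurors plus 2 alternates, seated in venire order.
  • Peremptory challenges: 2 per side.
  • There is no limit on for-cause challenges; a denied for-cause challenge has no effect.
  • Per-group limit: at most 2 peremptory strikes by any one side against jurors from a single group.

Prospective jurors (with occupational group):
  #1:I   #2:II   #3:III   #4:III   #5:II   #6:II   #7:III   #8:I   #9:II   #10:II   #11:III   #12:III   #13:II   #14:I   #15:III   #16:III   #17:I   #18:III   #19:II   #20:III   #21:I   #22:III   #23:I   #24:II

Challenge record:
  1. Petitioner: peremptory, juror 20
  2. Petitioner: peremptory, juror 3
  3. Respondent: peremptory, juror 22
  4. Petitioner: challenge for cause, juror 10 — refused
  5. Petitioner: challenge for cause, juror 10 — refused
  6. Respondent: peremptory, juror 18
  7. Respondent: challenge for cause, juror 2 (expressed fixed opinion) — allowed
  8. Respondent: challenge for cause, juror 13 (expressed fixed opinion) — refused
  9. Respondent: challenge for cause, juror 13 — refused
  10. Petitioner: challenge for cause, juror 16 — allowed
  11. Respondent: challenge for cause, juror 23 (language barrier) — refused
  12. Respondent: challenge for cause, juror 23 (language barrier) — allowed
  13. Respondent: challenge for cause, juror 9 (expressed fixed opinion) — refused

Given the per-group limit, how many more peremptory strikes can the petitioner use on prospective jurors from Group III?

0

Petitioner peremptories so far: #20, #3 — 2 of 2 used, 0 left overall.
Against Group III: #20, #3 — 2 used; per-group cap 2 leaves 0.
Binding limit: min(0, 0) = 0.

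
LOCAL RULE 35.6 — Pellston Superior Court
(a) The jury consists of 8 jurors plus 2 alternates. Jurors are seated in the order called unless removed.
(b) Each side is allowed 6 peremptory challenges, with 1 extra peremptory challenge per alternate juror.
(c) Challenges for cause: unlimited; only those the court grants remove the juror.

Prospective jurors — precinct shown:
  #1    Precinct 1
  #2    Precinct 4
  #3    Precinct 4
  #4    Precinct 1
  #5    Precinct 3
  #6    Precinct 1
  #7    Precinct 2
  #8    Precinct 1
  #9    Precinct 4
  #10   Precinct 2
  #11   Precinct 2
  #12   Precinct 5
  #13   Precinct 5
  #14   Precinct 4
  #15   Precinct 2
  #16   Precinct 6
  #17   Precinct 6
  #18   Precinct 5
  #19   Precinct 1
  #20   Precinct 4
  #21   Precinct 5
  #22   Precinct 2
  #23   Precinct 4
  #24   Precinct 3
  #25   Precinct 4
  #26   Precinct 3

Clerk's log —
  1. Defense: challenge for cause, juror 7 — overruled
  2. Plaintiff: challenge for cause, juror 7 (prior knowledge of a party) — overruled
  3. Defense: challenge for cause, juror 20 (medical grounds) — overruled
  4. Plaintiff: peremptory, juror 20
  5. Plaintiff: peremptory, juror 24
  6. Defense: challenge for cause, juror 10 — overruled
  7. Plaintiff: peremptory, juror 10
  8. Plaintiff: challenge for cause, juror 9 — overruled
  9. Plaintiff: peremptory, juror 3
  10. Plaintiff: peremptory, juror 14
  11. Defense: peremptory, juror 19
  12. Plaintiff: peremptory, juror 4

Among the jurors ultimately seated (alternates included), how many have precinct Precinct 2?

Removed: #3, #4, #10, #14, #19, #20, #24.
Seated (10 incl. alternates): #1, #2, #5, #6, #7, #8, #9, #11, #12, #13.
Of those, in Precinct 2: #7, #11 → 2.

2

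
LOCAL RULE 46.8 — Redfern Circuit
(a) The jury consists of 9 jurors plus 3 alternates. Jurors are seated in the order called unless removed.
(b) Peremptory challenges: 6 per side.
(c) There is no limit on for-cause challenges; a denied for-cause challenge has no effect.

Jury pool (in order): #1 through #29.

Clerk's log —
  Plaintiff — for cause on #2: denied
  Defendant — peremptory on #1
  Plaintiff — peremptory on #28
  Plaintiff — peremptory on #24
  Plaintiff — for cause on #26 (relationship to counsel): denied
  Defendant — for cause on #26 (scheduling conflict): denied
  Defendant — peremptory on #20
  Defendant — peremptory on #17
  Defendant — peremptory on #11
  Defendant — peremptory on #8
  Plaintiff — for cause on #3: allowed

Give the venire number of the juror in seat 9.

Removed: #1, #3, #8, #11, #17, #20, #24, #28. (#2, #26 stay — for-cause denied.)
Seating in order: seats 1–9 → #2, #4, #5, #6, #7, #9, #10, #12, #13; alternates → #14, #15, #16.
So seat 9 is #13.

13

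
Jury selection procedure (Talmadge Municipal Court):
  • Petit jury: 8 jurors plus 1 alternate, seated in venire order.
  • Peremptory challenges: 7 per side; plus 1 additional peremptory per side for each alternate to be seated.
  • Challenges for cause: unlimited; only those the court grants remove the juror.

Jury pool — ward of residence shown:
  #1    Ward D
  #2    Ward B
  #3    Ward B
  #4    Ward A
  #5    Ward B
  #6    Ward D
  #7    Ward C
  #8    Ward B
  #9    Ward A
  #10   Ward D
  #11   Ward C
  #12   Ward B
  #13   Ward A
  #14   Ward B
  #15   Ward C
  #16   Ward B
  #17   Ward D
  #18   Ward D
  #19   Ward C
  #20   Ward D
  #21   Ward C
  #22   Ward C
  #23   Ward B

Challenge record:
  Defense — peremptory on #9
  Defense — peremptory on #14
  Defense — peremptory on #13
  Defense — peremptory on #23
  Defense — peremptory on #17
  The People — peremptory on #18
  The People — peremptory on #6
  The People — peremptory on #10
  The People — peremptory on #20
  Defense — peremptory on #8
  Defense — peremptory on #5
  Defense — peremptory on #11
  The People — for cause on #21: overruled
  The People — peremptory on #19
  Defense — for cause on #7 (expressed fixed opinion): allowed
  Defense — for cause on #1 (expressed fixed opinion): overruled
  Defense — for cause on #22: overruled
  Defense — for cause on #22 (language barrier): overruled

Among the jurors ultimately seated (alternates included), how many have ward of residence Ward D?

1

Removed: #5, #6, #7, #8, #9, #10, #11, #13, #14, #17, #18, #19, #20, #23.
Seated (9 incl. alternates): #1, #2, #3, #4, #12, #15, #16, #21, #22.
Of those, in Ward D: #1 → 1.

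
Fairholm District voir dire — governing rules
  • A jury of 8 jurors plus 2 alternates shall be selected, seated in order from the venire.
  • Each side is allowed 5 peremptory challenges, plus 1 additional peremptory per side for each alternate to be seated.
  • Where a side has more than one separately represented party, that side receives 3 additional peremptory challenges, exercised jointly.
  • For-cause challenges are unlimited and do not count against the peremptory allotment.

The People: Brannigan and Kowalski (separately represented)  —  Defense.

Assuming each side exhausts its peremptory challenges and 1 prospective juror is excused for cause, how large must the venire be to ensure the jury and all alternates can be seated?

28

Seats to fill: 8 + 2 alternates = 10.
Peremptories — The People: 5 + 1×2 + 3 = 10; Defense: 5 + 1×2 = 7; total 17.
For-cause removals: 1.
Minimum venire: 10 + 17 + 1 = 28.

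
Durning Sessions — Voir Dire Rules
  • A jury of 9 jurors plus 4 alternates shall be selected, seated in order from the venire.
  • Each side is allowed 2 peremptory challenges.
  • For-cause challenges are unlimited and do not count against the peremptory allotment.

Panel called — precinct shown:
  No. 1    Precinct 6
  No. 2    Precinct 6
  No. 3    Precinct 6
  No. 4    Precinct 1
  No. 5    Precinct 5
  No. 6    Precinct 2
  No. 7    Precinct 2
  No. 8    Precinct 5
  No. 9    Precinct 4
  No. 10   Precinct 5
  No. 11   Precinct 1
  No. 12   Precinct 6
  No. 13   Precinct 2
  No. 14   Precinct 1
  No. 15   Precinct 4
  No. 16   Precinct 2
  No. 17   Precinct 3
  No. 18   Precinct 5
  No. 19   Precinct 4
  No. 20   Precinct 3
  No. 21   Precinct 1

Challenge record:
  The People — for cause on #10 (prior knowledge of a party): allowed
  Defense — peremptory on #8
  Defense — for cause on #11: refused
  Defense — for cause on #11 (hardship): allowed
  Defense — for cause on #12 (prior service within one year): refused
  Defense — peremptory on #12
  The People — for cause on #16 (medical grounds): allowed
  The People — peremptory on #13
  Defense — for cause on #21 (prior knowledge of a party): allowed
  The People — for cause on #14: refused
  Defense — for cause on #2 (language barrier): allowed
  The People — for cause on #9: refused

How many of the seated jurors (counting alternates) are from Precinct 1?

2

Removed: #2, #8, #10, #11, #12, #13, #16, #21.
Seated (13 incl. alternates): #1, #3, #4, #5, #6, #7, #9, #14, #15, #17, #18, #19, #20.
Of those, in Precinct 1: #4, #14 → 2.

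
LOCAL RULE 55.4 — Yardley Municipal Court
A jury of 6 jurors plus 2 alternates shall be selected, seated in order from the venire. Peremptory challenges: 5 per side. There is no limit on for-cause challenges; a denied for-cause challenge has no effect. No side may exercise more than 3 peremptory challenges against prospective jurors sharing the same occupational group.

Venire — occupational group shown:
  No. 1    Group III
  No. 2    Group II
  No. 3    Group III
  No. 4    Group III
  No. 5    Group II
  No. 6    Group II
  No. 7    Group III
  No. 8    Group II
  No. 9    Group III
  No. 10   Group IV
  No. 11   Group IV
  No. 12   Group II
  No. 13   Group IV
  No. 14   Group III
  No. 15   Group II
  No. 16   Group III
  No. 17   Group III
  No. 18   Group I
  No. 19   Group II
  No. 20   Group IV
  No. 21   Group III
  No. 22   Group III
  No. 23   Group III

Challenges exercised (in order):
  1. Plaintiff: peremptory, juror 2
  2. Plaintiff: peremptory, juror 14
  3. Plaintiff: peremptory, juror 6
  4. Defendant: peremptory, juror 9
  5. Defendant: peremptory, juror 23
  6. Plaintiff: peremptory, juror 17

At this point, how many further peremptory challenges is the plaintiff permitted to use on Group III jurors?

Plaintiff peremptories so far: #2, #14, #6, #17 — 4 of 5 used, 1 left overall.
Against Group III: #14, #17 — 2 used; per-group cap 3 leaves 1.
Binding limit: min(1, 1) = 1.

1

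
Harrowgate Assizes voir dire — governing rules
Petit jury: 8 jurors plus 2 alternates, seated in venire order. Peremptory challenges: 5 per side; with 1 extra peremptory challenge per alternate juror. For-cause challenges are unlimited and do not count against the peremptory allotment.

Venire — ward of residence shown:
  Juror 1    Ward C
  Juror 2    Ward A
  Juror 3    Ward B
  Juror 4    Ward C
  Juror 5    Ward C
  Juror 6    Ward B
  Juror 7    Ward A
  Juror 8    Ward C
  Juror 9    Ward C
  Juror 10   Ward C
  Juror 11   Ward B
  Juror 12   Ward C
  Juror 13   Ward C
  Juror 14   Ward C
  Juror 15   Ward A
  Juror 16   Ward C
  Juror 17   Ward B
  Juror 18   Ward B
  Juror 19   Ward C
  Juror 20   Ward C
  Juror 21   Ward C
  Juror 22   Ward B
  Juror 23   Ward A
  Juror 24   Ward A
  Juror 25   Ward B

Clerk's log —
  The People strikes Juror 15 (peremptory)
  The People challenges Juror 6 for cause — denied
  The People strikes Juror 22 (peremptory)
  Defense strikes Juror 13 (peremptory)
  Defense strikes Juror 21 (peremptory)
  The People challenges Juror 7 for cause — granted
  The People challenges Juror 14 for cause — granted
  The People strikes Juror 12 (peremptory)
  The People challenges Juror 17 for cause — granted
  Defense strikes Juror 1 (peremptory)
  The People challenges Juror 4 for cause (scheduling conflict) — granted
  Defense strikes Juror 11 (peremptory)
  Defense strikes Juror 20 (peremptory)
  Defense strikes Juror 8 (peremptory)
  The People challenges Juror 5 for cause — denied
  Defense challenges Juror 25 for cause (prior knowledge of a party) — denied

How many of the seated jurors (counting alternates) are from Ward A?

Removed: #1, #4, #7, #8, #11, #12, #13, #14, #15, #17, #20, #21, #22.
Seated (10 incl. alternates): #2, #3, #5, #6, #9, #10, #16, #18, #19, #23.
Of those, in Ward A: #2, #23 → 2.

2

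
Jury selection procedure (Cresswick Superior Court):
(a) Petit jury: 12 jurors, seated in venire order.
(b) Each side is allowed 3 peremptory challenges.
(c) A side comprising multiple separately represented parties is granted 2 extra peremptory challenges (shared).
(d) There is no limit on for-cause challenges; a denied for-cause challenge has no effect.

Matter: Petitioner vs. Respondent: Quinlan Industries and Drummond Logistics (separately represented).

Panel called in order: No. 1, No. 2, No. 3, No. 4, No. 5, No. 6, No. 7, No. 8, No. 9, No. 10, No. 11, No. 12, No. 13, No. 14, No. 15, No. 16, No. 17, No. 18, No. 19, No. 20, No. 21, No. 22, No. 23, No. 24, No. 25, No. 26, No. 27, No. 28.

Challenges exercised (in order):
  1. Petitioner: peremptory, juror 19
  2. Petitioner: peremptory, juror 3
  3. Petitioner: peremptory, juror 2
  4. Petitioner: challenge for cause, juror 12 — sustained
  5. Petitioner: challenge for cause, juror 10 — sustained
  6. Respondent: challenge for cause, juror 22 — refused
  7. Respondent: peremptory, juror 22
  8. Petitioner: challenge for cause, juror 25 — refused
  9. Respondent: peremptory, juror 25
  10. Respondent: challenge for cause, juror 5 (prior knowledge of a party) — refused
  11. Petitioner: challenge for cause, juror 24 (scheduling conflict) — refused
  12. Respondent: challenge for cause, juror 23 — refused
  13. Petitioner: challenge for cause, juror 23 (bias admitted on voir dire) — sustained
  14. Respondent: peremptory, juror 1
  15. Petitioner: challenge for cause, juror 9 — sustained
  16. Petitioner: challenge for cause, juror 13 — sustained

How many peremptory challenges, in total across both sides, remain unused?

2

Petitioner allotment: 3. Respondent allotment: 3 base + 2 multi-party = 5.
Petitioner peremptories used: #19, #3, #2 — 3 (for-cause on #12, #10, #25, #24, #23, #9, #13 don't count).
Respondent peremptories used: #22, #25, #1 — 3 (for-cause on #22, #5, #23 don't count).
Remaining: (3 − 3) + (5 − 3) = 2.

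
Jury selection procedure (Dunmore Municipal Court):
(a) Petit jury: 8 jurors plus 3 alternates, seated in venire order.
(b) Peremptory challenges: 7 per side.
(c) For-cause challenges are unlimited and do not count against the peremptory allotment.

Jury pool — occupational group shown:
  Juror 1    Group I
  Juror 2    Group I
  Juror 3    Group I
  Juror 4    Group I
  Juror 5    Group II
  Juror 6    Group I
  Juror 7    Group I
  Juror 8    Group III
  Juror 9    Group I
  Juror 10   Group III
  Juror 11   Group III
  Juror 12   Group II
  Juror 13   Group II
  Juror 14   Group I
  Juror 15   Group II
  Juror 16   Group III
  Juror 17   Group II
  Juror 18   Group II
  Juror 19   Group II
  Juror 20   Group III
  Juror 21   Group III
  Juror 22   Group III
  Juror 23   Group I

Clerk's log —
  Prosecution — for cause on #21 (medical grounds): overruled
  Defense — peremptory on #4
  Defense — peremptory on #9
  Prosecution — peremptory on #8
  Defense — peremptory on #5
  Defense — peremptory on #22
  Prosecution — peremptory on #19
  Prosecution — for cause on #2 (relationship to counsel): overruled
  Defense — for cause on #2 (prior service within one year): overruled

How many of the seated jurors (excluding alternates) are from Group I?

Removed: #4, #5, #8, #9, #19, #22.
Seated jurors 1–8: #1, #2, #3, #6, #7, #10, #11, #12 (alternates #13, #14, #15 not counted).
Of those, in Group I: #1, #2, #3, #6, #7 → 5.

5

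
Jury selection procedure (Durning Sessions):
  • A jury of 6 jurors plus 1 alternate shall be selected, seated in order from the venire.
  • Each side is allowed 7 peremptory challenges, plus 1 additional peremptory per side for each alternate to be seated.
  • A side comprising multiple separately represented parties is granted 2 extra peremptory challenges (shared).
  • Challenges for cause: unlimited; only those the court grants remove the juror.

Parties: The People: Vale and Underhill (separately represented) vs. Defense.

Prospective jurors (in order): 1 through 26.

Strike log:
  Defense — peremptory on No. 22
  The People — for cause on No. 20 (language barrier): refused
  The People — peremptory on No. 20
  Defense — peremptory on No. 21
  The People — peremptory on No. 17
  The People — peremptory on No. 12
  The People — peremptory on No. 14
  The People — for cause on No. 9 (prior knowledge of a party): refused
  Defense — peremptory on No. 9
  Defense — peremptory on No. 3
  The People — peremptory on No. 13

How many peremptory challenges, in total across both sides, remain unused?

9

The People allotment: 7 base + 1 × 1 alternate + 2 multi-party = 10. Defense allotment: 7 base + 1 × 1 alternate = 8.
The People peremptories used: #20, #17, #12, #14, #13 — 5 (for-cause on #20, #9 don't count).
Defense peremptories used: #22, #21, #9, #3 — 4.
Remaining: (10 − 5) + (8 − 4) = 9.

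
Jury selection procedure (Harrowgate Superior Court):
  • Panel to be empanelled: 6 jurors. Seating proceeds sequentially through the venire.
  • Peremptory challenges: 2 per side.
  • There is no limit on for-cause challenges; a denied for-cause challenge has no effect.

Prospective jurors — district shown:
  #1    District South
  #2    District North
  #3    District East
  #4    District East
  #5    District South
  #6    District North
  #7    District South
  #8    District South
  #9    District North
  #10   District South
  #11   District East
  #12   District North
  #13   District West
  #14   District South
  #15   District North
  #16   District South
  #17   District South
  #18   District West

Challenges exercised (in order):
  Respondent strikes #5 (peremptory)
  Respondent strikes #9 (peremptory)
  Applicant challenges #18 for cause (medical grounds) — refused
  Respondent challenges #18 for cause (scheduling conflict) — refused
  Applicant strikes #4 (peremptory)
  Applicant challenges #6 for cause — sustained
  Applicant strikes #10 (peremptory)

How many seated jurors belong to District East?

Removed: #4, #5, #6, #9, #10.
Seated jurors 1–6: #1, #2, #3, #7, #8, #11.
Of those, in District East: #3, #11 → 2.

2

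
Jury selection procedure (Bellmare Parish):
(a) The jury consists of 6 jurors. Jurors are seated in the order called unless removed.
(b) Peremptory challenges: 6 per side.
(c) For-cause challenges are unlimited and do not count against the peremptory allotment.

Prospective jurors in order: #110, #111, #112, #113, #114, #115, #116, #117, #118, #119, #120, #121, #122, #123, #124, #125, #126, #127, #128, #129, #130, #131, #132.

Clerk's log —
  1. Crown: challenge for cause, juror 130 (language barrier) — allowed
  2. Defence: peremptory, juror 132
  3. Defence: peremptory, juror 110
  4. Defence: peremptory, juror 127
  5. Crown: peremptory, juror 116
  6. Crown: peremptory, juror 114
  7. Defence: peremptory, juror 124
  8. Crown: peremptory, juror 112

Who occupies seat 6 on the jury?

Removed: #110, #112, #114, #116, #124, #127, #130, #132.
Seating in order: seats 1–6 → #111, #113, #115, #117, #118, #119.
So seat 6 is #119.

119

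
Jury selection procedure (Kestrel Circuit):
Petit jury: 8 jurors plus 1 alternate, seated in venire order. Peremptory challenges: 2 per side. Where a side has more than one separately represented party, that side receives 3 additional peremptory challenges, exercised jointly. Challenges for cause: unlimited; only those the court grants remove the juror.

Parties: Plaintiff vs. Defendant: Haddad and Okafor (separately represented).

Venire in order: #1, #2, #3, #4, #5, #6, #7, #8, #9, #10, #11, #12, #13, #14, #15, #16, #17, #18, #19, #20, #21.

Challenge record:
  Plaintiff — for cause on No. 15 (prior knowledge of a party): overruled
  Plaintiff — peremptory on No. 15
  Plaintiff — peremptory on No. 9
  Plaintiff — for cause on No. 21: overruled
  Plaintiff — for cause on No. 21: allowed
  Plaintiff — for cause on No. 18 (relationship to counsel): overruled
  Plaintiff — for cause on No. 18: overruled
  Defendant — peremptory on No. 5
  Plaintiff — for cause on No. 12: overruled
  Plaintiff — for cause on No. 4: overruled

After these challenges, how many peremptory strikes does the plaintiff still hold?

0

Plaintiff allotment: 2.
Plaintiff peremptories used: #15, #9 — 2 (for-cause on #15, #21, #21, #18, #18, #12, #4 don't count).
Remaining: 2 − 2 = 0.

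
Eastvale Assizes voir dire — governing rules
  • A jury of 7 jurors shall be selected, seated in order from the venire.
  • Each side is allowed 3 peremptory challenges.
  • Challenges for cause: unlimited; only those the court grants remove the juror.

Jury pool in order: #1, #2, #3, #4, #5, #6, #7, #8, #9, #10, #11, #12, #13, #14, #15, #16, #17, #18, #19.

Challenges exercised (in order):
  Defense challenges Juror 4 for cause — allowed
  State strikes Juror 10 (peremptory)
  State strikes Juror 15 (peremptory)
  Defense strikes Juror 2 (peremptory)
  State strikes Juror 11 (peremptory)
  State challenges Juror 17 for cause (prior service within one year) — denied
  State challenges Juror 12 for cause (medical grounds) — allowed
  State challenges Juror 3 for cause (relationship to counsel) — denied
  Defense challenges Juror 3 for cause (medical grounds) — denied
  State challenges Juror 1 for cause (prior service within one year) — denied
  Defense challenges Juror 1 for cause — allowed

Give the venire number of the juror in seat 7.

Removed: #1, #2, #4, #10, #11, #12, #15. (#3, #17 stay — for-cause denied.)
Seating in order: seats 1–7 → #3, #5, #6, #7, #8, #9, #13.
So seat 7 is #13.

13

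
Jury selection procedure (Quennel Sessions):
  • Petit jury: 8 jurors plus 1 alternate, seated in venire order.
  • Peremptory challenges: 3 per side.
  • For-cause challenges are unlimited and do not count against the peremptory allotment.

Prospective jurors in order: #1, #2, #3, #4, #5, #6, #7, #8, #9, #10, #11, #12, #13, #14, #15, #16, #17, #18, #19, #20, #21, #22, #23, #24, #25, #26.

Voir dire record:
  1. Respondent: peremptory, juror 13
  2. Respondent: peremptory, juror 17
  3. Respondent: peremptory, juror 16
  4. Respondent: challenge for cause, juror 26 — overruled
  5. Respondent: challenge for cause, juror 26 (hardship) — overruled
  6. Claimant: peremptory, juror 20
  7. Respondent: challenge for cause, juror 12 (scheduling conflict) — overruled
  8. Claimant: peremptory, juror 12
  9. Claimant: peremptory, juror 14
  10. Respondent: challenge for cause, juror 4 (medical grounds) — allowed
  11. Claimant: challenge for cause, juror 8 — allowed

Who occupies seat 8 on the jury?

10

Removed: #4, #8, #12, #13, #14, #16, #17, #20. (#26 stays — for-cause denied.)
Seating in order: seats 1–8 → #1, #2, #3, #5, #6, #7, #9, #10; alternates → #11.
So seat 8 is #10.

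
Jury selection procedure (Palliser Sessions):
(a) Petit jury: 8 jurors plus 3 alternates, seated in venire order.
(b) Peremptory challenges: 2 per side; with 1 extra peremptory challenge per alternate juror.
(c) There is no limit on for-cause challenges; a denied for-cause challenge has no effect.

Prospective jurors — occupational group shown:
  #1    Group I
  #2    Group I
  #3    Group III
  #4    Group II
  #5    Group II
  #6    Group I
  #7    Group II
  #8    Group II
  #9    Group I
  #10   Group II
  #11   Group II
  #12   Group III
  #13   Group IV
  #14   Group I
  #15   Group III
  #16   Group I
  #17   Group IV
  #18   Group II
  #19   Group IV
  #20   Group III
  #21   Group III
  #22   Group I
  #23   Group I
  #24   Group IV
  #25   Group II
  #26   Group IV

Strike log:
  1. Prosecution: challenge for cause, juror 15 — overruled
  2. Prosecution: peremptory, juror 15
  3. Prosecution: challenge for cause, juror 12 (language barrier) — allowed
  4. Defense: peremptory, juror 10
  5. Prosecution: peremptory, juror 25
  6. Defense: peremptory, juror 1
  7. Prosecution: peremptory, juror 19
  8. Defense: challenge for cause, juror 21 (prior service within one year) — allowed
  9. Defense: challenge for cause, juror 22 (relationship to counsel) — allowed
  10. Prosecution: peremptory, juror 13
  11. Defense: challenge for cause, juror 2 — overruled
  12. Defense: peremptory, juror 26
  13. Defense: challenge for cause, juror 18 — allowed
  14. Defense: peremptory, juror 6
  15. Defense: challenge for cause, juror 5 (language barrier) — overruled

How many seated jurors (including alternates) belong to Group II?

5

Removed: #1, #6, #10, #12, #13, #15, #18, #19, #21, #22, #25, #26.
Seated (11 incl. alternates): #2, #3, #4, #5, #7, #8, #9, #11, #14, #16, #17.
Of those, in Group II: #4, #5, #7, #8, #11 → 5.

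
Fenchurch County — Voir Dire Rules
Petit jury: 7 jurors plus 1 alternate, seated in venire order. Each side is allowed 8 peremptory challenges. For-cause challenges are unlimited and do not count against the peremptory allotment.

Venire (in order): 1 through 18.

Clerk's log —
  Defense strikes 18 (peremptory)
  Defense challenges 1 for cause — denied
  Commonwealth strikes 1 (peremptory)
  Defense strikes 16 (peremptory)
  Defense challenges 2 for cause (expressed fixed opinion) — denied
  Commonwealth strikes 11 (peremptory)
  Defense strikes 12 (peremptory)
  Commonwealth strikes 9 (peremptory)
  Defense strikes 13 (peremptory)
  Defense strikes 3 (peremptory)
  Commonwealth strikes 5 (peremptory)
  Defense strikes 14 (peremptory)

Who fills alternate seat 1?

Removed: #1, #3, #5, #9, #11, #12, #13, #14, #16, #18. (#2 stays — for-cause denied.)
Filling seats in venire order through position 8: #2, #4, #6, #7, #8, #10, #15, #17.
So alternate 1 is #17.

17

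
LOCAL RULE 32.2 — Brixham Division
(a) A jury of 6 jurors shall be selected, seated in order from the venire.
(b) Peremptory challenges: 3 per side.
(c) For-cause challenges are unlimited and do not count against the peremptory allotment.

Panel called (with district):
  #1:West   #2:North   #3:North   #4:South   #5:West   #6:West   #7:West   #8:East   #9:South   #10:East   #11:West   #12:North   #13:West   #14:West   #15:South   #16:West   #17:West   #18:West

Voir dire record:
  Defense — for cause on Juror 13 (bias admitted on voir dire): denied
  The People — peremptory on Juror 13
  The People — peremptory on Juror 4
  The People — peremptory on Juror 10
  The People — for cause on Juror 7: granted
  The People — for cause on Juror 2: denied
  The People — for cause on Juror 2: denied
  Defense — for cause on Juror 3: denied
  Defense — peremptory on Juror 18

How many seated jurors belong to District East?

Removed: #4, #7, #10, #13, #18.
Seated jurors 1–6: #1, #2, #3, #5, #6, #8.
Of those, in District East: #8 → 1.

1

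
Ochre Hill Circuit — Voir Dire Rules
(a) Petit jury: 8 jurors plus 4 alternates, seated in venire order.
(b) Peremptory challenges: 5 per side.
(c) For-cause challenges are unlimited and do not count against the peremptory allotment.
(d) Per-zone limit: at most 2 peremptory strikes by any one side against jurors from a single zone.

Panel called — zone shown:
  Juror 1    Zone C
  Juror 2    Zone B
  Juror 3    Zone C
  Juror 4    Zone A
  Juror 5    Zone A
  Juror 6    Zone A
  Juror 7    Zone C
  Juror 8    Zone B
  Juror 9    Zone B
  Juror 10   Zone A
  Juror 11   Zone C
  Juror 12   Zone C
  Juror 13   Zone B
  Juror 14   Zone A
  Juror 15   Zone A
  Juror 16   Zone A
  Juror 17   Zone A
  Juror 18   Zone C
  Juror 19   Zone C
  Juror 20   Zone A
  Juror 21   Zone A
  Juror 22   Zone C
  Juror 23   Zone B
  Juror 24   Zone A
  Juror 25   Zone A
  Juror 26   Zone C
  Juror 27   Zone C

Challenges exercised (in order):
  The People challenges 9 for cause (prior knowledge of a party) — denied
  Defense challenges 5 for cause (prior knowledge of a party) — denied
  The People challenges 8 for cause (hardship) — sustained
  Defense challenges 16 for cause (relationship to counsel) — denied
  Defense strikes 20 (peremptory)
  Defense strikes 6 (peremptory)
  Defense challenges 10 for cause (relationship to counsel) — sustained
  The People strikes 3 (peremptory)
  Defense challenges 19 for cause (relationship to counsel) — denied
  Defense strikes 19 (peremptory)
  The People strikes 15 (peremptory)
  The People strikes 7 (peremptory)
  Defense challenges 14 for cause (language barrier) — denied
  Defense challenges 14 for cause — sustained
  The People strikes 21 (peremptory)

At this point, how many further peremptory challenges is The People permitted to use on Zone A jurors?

The People peremptories so far: #3, #15, #7, #21 — 4 of 5 used, 1 left overall.
Against Zone A: #15, #21 — 2 used; per-zone cap 2 leaves 0.
Binding limit: min(1, 0) = 0.

0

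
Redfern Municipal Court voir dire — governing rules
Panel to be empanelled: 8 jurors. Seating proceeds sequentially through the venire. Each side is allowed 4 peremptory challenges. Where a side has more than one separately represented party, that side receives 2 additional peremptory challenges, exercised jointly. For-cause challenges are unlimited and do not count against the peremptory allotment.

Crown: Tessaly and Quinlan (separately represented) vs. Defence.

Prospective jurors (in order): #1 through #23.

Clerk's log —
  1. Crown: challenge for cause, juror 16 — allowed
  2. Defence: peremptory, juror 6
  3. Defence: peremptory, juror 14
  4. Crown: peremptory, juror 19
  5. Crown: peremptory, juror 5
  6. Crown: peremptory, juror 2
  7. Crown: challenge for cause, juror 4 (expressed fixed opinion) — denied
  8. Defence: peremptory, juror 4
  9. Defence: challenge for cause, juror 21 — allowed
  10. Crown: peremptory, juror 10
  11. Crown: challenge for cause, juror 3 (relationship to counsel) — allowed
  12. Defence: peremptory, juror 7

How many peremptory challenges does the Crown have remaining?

Crown allotment: 4 base + 2 multi-party = 6.
Crown peremptories used: #19, #5, #2, #10 — 4 (for-cause on #16, #4, #3 don't count).
Remaining: 6 − 4 = 2.

2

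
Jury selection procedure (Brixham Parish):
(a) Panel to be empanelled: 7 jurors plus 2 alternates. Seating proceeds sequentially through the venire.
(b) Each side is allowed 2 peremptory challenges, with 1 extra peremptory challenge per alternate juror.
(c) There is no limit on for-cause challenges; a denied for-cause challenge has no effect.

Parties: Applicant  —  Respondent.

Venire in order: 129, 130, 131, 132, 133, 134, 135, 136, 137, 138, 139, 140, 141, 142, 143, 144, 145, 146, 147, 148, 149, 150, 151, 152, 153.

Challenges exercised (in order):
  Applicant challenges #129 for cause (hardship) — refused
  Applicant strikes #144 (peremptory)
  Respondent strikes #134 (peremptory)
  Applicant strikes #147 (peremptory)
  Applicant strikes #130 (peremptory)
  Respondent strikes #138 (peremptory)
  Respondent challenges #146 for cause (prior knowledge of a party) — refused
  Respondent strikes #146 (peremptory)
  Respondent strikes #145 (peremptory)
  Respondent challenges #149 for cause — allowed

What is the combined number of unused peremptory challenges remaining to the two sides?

1

Applicant allotment: 2 base + 1 × 2 alternates = 4. Respondent allotment: 2 base + 1 × 2 alternates = 4.
Applicant peremptories used: #144, #147, #130 — 3 (the for-cause on #129 doesn't count).
Respondent peremptories used: #134, #138, #146, #145 — 4 (for-cause on #146, #149 don't count).
Remaining: (4 − 3) + (4 − 4) = 1.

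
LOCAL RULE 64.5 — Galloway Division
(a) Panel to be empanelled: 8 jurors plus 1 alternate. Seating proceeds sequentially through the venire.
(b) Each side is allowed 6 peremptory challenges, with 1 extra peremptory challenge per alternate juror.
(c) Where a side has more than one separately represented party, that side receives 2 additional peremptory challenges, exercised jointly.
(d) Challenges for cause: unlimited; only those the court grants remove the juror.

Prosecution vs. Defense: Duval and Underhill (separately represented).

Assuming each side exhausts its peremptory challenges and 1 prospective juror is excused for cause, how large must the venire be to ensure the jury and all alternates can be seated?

26

Seats to fill: 8 + 1 alternates = 9.
Peremptories — Prosecution: 6 + 1×1 = 7; Defense: 6 + 1×1 + 2 = 9; total 16.
For-cause removals: 1.
Minimum venire: 9 + 16 + 1 = 26.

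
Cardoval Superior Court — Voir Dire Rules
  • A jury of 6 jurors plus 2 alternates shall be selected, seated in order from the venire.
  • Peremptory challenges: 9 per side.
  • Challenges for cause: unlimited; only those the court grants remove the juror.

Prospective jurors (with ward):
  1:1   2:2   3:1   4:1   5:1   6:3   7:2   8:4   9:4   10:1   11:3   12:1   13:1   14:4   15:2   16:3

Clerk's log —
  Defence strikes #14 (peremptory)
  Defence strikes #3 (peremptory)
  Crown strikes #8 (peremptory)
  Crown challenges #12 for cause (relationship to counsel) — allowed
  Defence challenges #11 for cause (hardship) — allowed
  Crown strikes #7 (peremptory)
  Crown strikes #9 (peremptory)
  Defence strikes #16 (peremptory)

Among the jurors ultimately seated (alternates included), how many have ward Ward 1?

Removed: #3, #7, #8, #9, #11, #12, #14, #16.
Seated (8 incl. alternates): #1, #2, #4, #5, #6, #10, #13, #15.
Of those, in Ward 1: #1, #4, #5, #10, #13 → 5.

5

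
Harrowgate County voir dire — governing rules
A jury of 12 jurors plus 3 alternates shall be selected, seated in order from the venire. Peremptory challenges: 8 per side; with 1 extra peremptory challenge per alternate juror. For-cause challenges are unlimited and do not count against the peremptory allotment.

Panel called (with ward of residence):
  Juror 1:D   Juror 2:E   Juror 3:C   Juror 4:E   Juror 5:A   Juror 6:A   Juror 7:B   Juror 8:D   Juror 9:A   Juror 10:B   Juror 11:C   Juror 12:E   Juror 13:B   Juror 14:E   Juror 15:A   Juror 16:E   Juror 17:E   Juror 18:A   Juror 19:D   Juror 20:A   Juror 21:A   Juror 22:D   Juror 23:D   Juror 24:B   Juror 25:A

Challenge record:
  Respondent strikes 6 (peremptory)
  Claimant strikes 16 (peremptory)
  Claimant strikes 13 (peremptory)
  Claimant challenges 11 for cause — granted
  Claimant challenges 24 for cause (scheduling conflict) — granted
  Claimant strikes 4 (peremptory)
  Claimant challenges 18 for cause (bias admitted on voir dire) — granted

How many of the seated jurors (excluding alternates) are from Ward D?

Removed: #4, #6, #11, #13, #16, #18, #24.
Seated jurors 1–12: #1, #2, #3, #5, #7, #8, #9, #10, #12, #14, #15, #17 (alternates #19, #20, #21 not counted).
Of those, in Ward D: #1, #8 → 2.

2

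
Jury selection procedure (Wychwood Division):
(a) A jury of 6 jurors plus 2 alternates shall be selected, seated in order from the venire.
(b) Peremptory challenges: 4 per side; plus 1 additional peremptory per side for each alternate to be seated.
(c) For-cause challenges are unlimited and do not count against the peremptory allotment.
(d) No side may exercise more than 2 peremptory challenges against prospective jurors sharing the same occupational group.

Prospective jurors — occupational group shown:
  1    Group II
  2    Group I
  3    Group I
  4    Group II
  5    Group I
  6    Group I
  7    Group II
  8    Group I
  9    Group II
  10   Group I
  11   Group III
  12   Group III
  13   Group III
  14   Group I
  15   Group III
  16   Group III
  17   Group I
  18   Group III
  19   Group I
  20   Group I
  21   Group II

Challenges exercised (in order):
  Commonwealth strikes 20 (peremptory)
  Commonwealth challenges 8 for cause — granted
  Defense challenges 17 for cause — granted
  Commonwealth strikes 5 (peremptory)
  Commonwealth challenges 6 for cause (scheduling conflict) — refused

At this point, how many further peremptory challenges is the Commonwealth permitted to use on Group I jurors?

0

Commonwealth peremptories so far: #20, #5 — 2 of 6 used, 4 left overall.
Against Group I: #20, #5 — 2 used; per-group cap 2 leaves 0.
Binding limit: min(4, 0) = 0.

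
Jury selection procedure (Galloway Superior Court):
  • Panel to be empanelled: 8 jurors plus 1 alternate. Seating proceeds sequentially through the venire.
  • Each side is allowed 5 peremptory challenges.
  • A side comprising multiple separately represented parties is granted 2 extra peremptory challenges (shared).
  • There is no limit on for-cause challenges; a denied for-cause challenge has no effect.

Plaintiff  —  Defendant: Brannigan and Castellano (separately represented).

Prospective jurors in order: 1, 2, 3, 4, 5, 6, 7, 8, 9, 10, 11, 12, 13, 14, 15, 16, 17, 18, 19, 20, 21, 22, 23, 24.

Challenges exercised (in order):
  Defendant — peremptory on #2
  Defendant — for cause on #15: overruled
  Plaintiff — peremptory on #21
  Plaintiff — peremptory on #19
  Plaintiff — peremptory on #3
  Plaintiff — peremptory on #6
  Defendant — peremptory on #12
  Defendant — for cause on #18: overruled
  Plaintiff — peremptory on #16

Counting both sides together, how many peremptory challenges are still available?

Plaintiff allotment: 5. Defendant allotment: 5 base + 2 multi-party = 7.
Plaintiff peremptories used: #21, #19, #3, #6, #16 — 5.
Defendant peremptories used: #2, #12 — 2 (for-cause on #15, #18 don't count).
Remaining: (5 − 5) + (7 − 2) = 5.

5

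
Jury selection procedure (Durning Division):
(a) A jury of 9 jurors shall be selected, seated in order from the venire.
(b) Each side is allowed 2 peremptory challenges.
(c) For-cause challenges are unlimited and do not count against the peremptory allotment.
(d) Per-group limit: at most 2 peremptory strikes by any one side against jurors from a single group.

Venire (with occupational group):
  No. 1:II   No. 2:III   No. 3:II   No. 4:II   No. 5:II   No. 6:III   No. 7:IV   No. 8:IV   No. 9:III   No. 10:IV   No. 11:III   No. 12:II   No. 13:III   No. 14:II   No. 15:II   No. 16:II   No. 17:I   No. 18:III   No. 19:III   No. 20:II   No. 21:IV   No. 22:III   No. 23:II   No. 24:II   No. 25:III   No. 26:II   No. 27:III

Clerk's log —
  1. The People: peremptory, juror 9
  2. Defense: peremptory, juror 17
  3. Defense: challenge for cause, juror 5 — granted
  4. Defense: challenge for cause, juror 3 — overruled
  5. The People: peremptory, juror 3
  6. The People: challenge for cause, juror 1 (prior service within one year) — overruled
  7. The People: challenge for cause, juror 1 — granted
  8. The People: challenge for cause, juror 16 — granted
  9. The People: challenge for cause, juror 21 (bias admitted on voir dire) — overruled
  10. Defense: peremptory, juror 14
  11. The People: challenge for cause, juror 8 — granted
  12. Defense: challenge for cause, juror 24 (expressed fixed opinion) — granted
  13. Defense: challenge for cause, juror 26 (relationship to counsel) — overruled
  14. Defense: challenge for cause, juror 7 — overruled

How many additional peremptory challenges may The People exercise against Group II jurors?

The People peremptories so far: #9, #3 — 2 of 2 used, 0 left overall.
Against Group II: #3 — 1 used; per-group cap 2 leaves 1.
Binding limit: min(0, 1) = 0.

0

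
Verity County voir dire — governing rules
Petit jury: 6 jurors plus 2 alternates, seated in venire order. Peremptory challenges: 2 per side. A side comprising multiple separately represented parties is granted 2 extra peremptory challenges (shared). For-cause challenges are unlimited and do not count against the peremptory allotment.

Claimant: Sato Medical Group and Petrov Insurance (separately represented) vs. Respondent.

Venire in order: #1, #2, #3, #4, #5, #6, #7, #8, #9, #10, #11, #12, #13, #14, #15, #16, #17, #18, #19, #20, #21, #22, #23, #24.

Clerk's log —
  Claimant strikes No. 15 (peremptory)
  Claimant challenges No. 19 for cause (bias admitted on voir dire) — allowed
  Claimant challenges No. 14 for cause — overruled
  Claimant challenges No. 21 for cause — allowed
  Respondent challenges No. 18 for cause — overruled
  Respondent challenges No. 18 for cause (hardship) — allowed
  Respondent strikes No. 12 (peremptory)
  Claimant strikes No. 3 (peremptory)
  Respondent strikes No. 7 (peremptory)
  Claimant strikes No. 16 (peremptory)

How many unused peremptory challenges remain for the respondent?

0

Respondent allotment: 2.
Respondent peremptories used: #12, #7 — 2 (for-cause on #18, #18 don't count).
Remaining: 2 − 2 = 0.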